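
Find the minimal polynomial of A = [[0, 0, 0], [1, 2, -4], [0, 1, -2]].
The characteristic polynomial factors as x^3. The minimal polynomial is ∏(x - λ)^{k_λ} where k_λ is the size of the largest Jordan block at λ.

For λ = 0: rank(A) = 2, and the largest Jordan block has size 3 (the smallest k with rank(A^k) = rank(A^(k+1))).

So m_A(x) = x^3.

m_A(x) = x^3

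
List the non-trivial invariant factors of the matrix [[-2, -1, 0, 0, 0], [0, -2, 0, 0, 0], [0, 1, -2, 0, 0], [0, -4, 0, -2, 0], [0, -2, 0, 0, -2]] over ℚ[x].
The Jordan structure of A has elementary divisors (x + 2)^2, (x + 2), (x + 2), (x + 2). Arranging the block sizes at each eigenvalue in decreasing order and taking row products gives the invariant factors.

Invariant factors (smallest first, each dividing the next): x + 2, x + 2, x + 2, (x + 2)^2.

Check: the last factor (x + 2)^2 is the minimal polynomial, and the product (x + 2)^5 is the characteristic polynomial.

x + 2, x + 2, x + 2, (x + 2)^2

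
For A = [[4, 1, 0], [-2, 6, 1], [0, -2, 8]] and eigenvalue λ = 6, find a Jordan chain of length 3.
v_1 = [[0, 0, 1]]^T, v_2 = [[0, 1, 2]]^T, v_3 = [[1, 2, 2]]^T

We seek v_1 ∈ ker((A - 6I)^3) \ ker((A - 6I)^2), then set v_{i+1} = (A - 6I) v_i.

One such chain is v_1 = [[0, 0, 1]]^T, v_2 = [[0, 1, 2]]^T, v_3 = [[1, 2, 2]]^T. Check: (A - 6I) v_3 = [[0, 0, 0]]^T = 0.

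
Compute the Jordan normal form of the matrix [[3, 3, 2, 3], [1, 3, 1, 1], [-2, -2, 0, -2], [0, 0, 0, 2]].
The characteristic polynomial is det(xI - A) = (x - 2)^4, so the eigenvalues are 2 (algebraic multiplicity 4).

For λ = 2: rank(A - 2I) = 2, rank((A - 2I)^2) = 1, rank((A - 2I)^3) = 0. The eigenspace has dimension 4 - 2 = 2, so there are 2 Jordan blocks; the rank sequence gives block sizes [3, 1].

Assembling the blocks gives the Jordan form J above.

J = [[2, 1, 0, 0], [0, 2, 1, 0], [0, 0, 2, 0], [0, 0, 0, 2]]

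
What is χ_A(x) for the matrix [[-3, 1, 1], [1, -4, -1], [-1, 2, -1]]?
xI - A = [[x + 3, -1, -1], [-1, x + 4, 1], [1, -2, x + 1]].

Expanding det(xI - A) along the first row:
det(xI - A) = + (x + 3)·det([[x + 4, 1], [-2, x + 1]]) - (-1)·det([[-1, 1], [1, x + 1]]) + (-1)·det([[-1, x + 4], [1, -2]]).

Evaluating gives χ_A(x) = x^3 + 8x^2 + 21x + 18 = (x + 2)(x + 3)^2.

χ_A(x) = (x + 2)(x + 3)^2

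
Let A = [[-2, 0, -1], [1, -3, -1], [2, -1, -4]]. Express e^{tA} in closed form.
A has Jordan form J = [[-3, 1, 0], [0, -3, 1], [0, 0, -3]] with A = PJP^{-1}, so e^{tA} = P e^{tJ} P^{-1}.

For a Jordan block J_k(λ), e^{tJ_k(λ)} = e^{λt} · (I + tN + t^2 N^2/2! + ... + t^{k-1} N^{k-1}/(k-1)!) where N is the nilpotent superdiagonal part.

Assembling the blocks and conjugating back gives the entries of e^{tA} as shown above.

e^{tA} = [[(-t^2/2 + t + 1)*e^{-3*t}, t^2*e^{-3*t}/2, -t*e^{-3*t}], [t*(2 - t)*e^{-3*t}/2, (t^2 + 2)*e^{-3*t}/2, -t*e^{-3*t}], [t*(4 - t)*e^{-3*t}/2, t*(t - 2)*e^{-3*t}/2, (1 - t)*e^{-3*t}]]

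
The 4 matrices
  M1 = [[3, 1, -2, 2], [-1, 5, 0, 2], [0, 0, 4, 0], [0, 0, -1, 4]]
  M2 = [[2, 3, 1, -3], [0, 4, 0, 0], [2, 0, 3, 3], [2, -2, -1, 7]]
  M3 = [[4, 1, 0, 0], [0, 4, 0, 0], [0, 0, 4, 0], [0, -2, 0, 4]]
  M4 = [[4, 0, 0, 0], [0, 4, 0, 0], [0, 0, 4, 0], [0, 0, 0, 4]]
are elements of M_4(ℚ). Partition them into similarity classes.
3 classes: {M1, M2}, {M3}, {M4}

Characteristic polynomials: χ_{M1} = (x - 4)^4, χ_{M2} = (x - 4)^4, χ_{M3} = (x - 4)^4, χ_{M4} = (x - 4)^4.

{M1, M2}: invariant factors (x - 4)^2, (x - 4)^2.

{M3}: invariant factors x - 4, x - 4, (x - 4)^2.

{M4}: invariant factors x - 4, x - 4, x - 4, x - 4.

Matrices are similar if and only if their invariant-factor lists agree; the partition into similarity classes is {M1, M2}, {M3}, {M4}.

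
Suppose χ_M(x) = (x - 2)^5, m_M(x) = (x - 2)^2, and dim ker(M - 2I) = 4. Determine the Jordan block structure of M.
Jordan blocks: (2, 2), (2, 1), (2, 1), (2, 1)

λ = 2: algebraic multiplicity 5 (exponent in χ_M), largest block size 2 (exponent in m_M), 4 blocks (geometric multiplicity). These force block sizes [2, 1, 1, 1].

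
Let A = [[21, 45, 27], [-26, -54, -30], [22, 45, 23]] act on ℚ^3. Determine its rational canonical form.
The invariant factors of A (the non-unit diagonal entries of the Smith normal form of xI - A over ℚ[x]) are (x + 3)^2(x + 4), each dividing the next. The characteristic polynomial is their product, (x + 3)^2(x + 4).

The rational canonical form is the block-diagonal matrix of companion matrices C(f_i):
R = [[0, 0, -36], [1, 0, -33], [0, 1, -10]].

R = [[0, 0, -36], [1, 0, -33], [0, 1, -10]]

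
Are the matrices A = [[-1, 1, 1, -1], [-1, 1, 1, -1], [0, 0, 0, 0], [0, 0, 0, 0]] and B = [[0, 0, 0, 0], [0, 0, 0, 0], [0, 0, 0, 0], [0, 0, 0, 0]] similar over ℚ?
Both have characteristic polynomial x^4, but the minimal polynomial of A is x^2 while the minimal polynomial of B is x. The minimal polynomial is a similarity invariant, so A and B are not similar.

No.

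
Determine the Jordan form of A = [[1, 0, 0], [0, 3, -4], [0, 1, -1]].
J = [[1, 1, 0], [0, 1, 0], [0, 0, 1]]

The characteristic polynomial is det(xI - A) = (x - 1)^3, so the eigenvalues are 1 (algebraic multiplicity 3).

For λ = 1: rank(A - I) = 1, rank((A - I)^2) = 0. The eigenspace has dimension 3 - 1 = 2, so there are 2 Jordan blocks; the rank sequence gives block sizes [2, 1].

Assembling the blocks gives the Jordan form J above.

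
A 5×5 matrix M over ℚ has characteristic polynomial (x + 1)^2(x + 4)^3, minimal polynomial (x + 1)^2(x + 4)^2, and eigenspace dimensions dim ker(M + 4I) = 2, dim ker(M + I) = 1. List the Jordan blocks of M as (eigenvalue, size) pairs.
λ = -4: algebraic multiplicity 3 (exponent in χ_M), largest block size 2 (exponent in m_M), 2 blocks (geometric multiplicity). These force block sizes [2, 1].
λ = -1: algebraic multiplicity 2 (exponent in χ_M), largest block size 2 (exponent in m_M), 1 block (geometric multiplicity). This forces block sizes [2].

Jordan blocks: (-4, 2), (-4, 1), (-1, 2)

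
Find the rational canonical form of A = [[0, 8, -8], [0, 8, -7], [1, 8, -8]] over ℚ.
The invariant factors of A (the non-unit diagonal entries of the Smith normal form of xI - A over ℚ[x]) are (x - 2)(x^2 + 2x + 4), each dividing the next. The characteristic polynomial is their product, (x - 2)(x^2 + 2x + 4).

The rational canonical form is the block-diagonal matrix of companion matrices C(f_i):
R = [[0, 0, 8], [1, 0, 0], [0, 1, 0]].

Note the characteristic polynomial does not split into linear factors over ℚ, so A has no Jordan form over ℚ; the rational canonical form exists over any field.

R = [[0, 0, 8], [1, 0, 0], [0, 1, 0]]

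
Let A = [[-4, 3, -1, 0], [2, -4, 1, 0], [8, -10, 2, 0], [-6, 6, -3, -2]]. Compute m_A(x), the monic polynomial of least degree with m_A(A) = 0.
m_A(x) = (x + 2)^3

The characteristic polynomial factors as (x + 2)^4. The minimal polynomial is ∏(x - λ)^{k_λ} where k_λ is the size of the largest Jordan block at λ.

For λ = -2: rank(A + 2I) = 2, and the largest Jordan block has size 3 (the smallest k with rank((A + 2I)^k) = rank((A + 2I)^(k+1))).

So m_A(x) = (x + 2)^3.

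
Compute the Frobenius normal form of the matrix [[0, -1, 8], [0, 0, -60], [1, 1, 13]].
R = [[0, 0, 60], [1, 0, -52], [0, 1, 13]]

The invariant factors of A (the non-unit diagonal entries of the Smith normal form of xI - A over ℚ[x]) are (x - 6)(x - 5)(x - 2), each dividing the next. The characteristic polynomial is their product, (x - 6)(x - 5)(x - 2).

The rational canonical form is the block-diagonal matrix of companion matrices C(f_i):
R = [[0, 0, 60], [1, 0, -52], [0, 1, 13]].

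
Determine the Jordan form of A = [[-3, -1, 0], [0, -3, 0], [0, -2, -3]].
The characteristic polynomial is det(xI - A) = (x + 3)^3, so the eigenvalues are -3 (algebraic multiplicity 3).

For λ = -3: rank(A + 3I) = 1, rank((A + 3I)^2) = 0. The eigenspace has dimension 3 - 1 = 2, so there are 2 Jordan blocks; the rank sequence gives block sizes [2, 1].

Assembling the blocks gives the Jordan form J above.

J = [[-3, 1, 0], [0, -3, 0], [0, 0, -3]]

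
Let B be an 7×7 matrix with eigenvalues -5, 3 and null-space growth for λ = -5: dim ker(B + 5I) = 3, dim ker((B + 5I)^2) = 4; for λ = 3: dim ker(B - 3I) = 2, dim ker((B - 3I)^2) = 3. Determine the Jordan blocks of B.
Jordan blocks: (-5, 2), (-5, 1), (-5, 1), (3, 2), (3, 1)

λ = -5: successive nullity increments [3, 1] count blocks of size ≥ k; block sizes are [2, 1, 1].
λ = 3: successive nullity increments [2, 1] count blocks of size ≥ k; block sizes are [2, 1].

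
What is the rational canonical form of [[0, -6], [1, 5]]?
The invariant factors of A (the non-unit diagonal entries of the Smith normal form of xI - A over ℚ[x]) are (x - 3)(x - 2), each dividing the next. The characteristic polynomial is their product, (x - 3)(x - 2).

The rational canonical form is the block-diagonal matrix of companion matrices C(f_i):
R = [[0, -6], [1, 5]].

R = [[0, -6], [1, 5]]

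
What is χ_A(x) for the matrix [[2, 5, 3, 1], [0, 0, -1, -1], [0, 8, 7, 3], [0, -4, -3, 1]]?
χ_A(x) = (x - 4)(x - 2)^3

xI - A = [[x - 2, -5, -3, -1], [0, x, 1, 1], [0, -8, x - 7, -3], [0, 4, 3, x - 1]].

Expanding det(xI - A) along the first row:
det(xI - A) = + (x - 2)·det([[x, 1, 1], [-8, x - 7, -3], [4, 3, x - 1]]) - (-5)·det([[0, 1, 1], [0, x - 7, -3], [0, 3, x - 1]]) + (-3)·det([[0, x, 1], [0, -8, -3], [0, 4, x - 1]]) - (-1)·det([[0, x, 1], [0, -8, x - 7], [0, 4, 3]]).

Evaluating gives χ_A(x) = x^4 - 10x^3 + 36x^2 - 56x + 32 = (x - 4)(x - 2)^3.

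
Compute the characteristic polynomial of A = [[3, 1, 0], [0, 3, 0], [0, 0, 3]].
xI - A = [[x - 3, -1, 0], [0, x - 3, 0], [0, 0, x - 3]].

Expanding det(xI - A) along the first row:
det(xI - A) = + (x - 3)·det([[x - 3, 0], [0, x - 3]]) - (-1)·det([[0, 0], [0, x - 3]]) + (0)·det([[0, x - 3], [0, 0]]).

Evaluating gives χ_A(x) = x^3 - 9x^2 + 27x - 27 = (x - 3)^3.

χ_A(x) = (x - 3)^3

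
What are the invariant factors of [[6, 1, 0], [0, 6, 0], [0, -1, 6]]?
The Jordan structure of A has elementary divisors (x - 6)^2, (x - 6). Arranging the block sizes at each eigenvalue in decreasing order and taking row products gives the invariant factors.

Invariant factors (smallest first, each dividing the next): x - 6, (x - 6)^2.

Check: the last factor (x - 6)^2 is the minimal polynomial, and the product (x - 6)^3 is the characteristic polynomial.

x - 6, (x - 6)^2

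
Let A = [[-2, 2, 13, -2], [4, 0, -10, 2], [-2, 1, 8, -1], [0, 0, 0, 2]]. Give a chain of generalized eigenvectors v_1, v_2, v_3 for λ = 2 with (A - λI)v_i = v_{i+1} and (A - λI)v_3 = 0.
v_1 = [[-1, -1, 0, 0]]^T, v_2 = [[2, -2, 1, 0]]^T, v_3 = [[1, 2, 0, 0]]^T

We seek v_1 ∈ ker((A - 2I)^3) \ ker((A - 2I)^2), then set v_{i+1} = (A - 2I) v_i.

One such chain is v_1 = [[-1, -1, 0, 0]]^T, v_2 = [[2, -2, 1, 0]]^T, v_3 = [[1, 2, 0, 0]]^T. Check: (A - 2I) v_3 = [[0, 0, 0, 0]]^T = 0.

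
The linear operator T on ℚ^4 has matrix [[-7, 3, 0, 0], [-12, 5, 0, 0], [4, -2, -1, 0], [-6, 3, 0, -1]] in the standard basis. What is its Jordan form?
J = [[-1, 1, 0, 0], [0, -1, 0, 0], [0, 0, -1, 0], [0, 0, 0, -1]]

The characteristic polynomial is det(xI - A) = (x + 1)^4, so the eigenvalues are -1 (algebraic multiplicity 4).

For λ = -1: rank(A + I) = 1, rank((A + I)^2) = 0. The eigenspace has dimension 4 - 1 = 3, so there are 3 Jordan blocks; the rank sequence gives block sizes [2, 1, 1].

Assembling the blocks gives the Jordan form J above.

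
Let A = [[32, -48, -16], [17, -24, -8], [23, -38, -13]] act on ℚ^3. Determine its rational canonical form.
R = [[0, 0, -16], [1, 0, -8], [0, 1, -5]]

The invariant factors of A (the non-unit diagonal entries of the Smith normal form of xI - A over ℚ[x]) are (x + 4)(x^2 + x + 4), each dividing the next. The characteristic polynomial is their product, (x + 4)(x^2 + x + 4).

The rational canonical form is the block-diagonal matrix of companion matrices C(f_i):
R = [[0, 0, -16], [1, 0, -8], [0, 1, -5]].

Note the characteristic polynomial does not split into linear factors over ℚ, so A has no Jordan form over ℚ; the rational canonical form exists over any field.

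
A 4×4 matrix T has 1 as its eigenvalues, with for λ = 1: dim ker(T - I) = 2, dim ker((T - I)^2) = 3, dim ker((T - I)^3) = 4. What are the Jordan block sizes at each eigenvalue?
λ = 1: successive nullity increments [2, 1, 1] count blocks of size ≥ k; block sizes are [3, 1].

Jordan blocks: (1, 3), (1, 1)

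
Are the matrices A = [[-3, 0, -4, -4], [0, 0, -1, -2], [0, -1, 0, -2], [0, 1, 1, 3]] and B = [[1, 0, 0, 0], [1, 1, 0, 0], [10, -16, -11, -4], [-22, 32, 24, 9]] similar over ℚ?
Two matrices over a field are similar if and only if they have the same invariant factors.

Both A and B have characteristic polynomial (x - 1)^3(x + 3) and minimal polynomial (x - 1)^2(x + 3). Computing further, both have invariant factors x - 1, (x - 1)^2(x + 3). Hence A and B are similar.

Yes.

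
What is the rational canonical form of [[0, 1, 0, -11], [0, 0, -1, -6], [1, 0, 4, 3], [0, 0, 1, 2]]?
R = [[0, 0, 0, -4], [1, 0, 0, -12], [0, 1, 0, -5], [0, 0, 1, 6]]

The invariant factors of A (the non-unit diagonal entries of the Smith normal form of xI - A over ℚ[x]) are (x^2 - 3x - 2)^2, each dividing the next. The characteristic polynomial is their product, (x^2 - 3x - 2)^2.

The rational canonical form is the block-diagonal matrix of companion matrices C(f_i):
R = [[0, 0, 0, -4], [1, 0, 0, -12], [0, 1, 0, -5], [0, 0, 1, 6]].

Note the characteristic polynomial does not split into linear factors over ℚ, so A has no Jordan form over ℚ; the rational canonical form exists over any field.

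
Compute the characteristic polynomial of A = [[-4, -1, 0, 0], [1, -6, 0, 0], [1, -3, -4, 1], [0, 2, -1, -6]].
xI - A = [[x + 4, 1, 0, 0], [-1, x + 6, 0, 0], [-1, 3, x + 4, -1], [0, -2, 1, x + 6]].

Expanding det(xI - A) along the first row:
det(xI - A) = + (x + 4)·det([[x + 6, 0, 0], [3, x + 4, -1], [-2, 1, x + 6]]) - (1)·det([[-1, 0, 0], [-1, x + 4, -1], [0, 1, x + 6]]) + (0)·det([[-1, x + 6, 0], [-1, 3, -1], [0, -2, x + 6]]) - (0)·det([[-1, x + 6, 0], [-1, 3, x + 4], [0, -2, 1]]).

Evaluating gives χ_A(x) = x^4 + 20x^3 + 150x^2 + 500x + 625 = (x + 5)^4.

χ_A(x) = (x + 5)^4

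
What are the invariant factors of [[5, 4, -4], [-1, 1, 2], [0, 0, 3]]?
The Jordan structure of A has elementary divisors (x - 3)^2, (x - 3). Arranging the block sizes at each eigenvalue in decreasing order and taking row products gives the invariant factors.

Invariant factors (smallest first, each dividing the next): x - 3, (x - 3)^2.

Check: the last factor (x - 3)^2 is the minimal polynomial, and the product (x - 3)^3 is the characteristic polynomial.

x - 3, (x - 3)^2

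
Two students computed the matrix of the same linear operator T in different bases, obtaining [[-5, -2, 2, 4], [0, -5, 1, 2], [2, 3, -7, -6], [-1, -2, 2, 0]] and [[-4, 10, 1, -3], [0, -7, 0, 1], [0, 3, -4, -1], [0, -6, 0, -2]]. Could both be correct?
Two matrices over a field are similar if and only if they have the same invariant factors.

Both A and B have characteristic polynomial (x + 4)^3(x + 5) and minimal polynomial (x + 4)^2(x + 5). Computing further, both have invariant factors x + 4, (x + 4)^2(x + 5). Hence A and B are similar.

Yes.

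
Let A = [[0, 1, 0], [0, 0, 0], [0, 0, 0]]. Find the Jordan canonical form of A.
J = [[0, 1, 0], [0, 0, 0], [0, 0, 0]]

The characteristic polynomial is det(xI - A) = x^3, so the eigenvalues are 0 (algebraic multiplicity 3).

For λ = 0: rank(A) = 1, rank(A^2) = 0. The eigenspace has dimension 3 - 1 = 2, so there are 2 Jordan blocks; the rank sequence gives block sizes [2, 1].

Assembling the blocks gives the Jordan form J above.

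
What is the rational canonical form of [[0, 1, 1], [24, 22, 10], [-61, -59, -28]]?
R = [[0, 0, -12], [1, 0, -11], [0, 1, -6]]

The invariant factors of A (the non-unit diagonal entries of the Smith normal form of xI - A over ℚ[x]) are (x + 4)(x^2 + 2x + 3), each dividing the next. The characteristic polynomial is their product, (x + 4)(x^2 + 2x + 3).

The rational canonical form is the block-diagonal matrix of companion matrices C(f_i):
R = [[0, 0, -12], [1, 0, -11], [0, 1, -6]].

Note the characteristic polynomial does not split into linear factors over ℚ, so A has no Jordan form over ℚ; the rational canonical form exists over any field.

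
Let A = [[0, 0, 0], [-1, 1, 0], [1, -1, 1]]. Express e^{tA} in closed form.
A has Jordan form J = [[0, 0, 0], [0, 1, 1], [0, 0, 1]] with A = PJP^{-1}, so e^{tA} = P e^{tJ} P^{-1}.

For a Jordan block J_k(λ), e^{tJ_k(λ)} = e^{λt} · (I + tN + t^2 N^2/2! + ... + t^{k-1} N^{k-1}/(k-1)!) where N is the nilpotent superdiagonal part.

Assembling the blocks and conjugating back gives the entries of e^{tA} as shown above.

e^{tA} = [[1, 0, 0], [1 - e^{t}, e^{t}, 0], [t*e^{t}, -t*e^{t}, e^{t}]]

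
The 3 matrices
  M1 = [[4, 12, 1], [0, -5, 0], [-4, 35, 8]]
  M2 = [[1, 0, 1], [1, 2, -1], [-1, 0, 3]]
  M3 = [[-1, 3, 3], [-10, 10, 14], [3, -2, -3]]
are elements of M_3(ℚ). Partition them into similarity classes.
Characteristic polynomials: χ_{M1} = (x - 6)^2(x + 5), χ_{M2} = (x - 2)^3, χ_{M3} = (x - 2)^3.

{M1}: invariant factors (x - 6)^2(x + 5).

{M2}: invariant factors x - 2, (x - 2)^2.

{M3}: invariant factors (x - 2)^3.

Matrices are similar if and only if their invariant-factor lists agree; the partition into similarity classes is {M1}, {M2}, {M3}.

3 classes: {M1}, {M2}, {M3}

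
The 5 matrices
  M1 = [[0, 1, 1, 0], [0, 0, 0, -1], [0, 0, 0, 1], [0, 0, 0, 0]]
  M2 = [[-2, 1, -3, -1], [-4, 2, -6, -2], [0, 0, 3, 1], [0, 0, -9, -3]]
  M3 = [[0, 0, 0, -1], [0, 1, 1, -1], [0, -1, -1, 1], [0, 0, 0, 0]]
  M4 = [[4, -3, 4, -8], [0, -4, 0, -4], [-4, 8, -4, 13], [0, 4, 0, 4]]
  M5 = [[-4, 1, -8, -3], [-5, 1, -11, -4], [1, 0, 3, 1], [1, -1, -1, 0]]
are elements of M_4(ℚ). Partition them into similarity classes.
1 class: {M1, M2, M3, M4, M5}

Characteristic polynomials: χ_{M1} = x^4, χ_{M2} = x^4, χ_{M3} = x^4, χ_{M4} = x^4, χ_{M5} = x^4.

{M1, M2, M3, M4, M5}: invariant factors x^2, x^2.

Matrices are similar if and only if their invariant-factor lists agree; the partition into similarity classes is {M1, M2, M3, M4, M5}.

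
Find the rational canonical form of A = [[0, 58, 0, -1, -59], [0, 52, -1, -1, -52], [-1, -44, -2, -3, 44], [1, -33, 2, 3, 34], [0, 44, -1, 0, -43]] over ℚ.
The invariant factors of A (the non-unit diagonal entries of the Smith normal form of xI - A over ℚ[x]) are (x - 5)^2(x^3 + 4x + 2), each dividing the next. The characteristic polynomial is their product, (x - 5)^2(x^3 + 4x + 2).

The rational canonical form is the block-diagonal matrix of companion matrices C(f_i):
R = [[0, 0, 0, 0, -50], [1, 0, 0, 0, -80], [0, 1, 0, 0, 38], [0, 0, 1, 0, -29], [0, 0, 0, 1, 10]].

Note the characteristic polynomial does not split into linear factors over ℚ, so A has no Jordan form over ℚ; the rational canonical form exists over any field.

R = [[0, 0, 0, 0, -50], [1, 0, 0, 0, -80], [0, 1, 0, 0, 38], [0, 0, 1, 0, -29], [0, 0, 0, 1, 10]]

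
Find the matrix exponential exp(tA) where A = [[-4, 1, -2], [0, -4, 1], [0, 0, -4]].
A has Jordan form J = [[-4, 1, 0], [0, -4, 1], [0, 0, -4]] with A = PJP^{-1}, so e^{tA} = P e^{tJ} P^{-1}.

For a Jordan block J_k(λ), e^{tJ_k(λ)} = e^{λt} · (I + tN + t^2 N^2/2! + ... + t^{k-1} N^{k-1}/(k-1)!) where N is the nilpotent superdiagonal part.

Assembling the blocks and conjugating back gives the entries of e^{tA} as shown above.

e^{tA} = [[e^{-4*t}, t*e^{-4*t}, t*(t - 4)*e^{-4*t}/2], [0, e^{-4*t}, t*e^{-4*t}], [0, 0, e^{-4*t}]]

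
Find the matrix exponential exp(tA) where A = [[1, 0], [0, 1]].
A has Jordan form J = [[1, 0], [0, 1]] with A = PJP^{-1}, so e^{tA} = P e^{tJ} P^{-1}.

For a Jordan block J_k(λ), e^{tJ_k(λ)} = e^{λt} · (I + tN + t^2 N^2/2! + ... + t^{k-1} N^{k-1}/(k-1)!) where N is the nilpotent superdiagonal part.

Assembling the blocks and conjugating back gives the entries of e^{tA} as shown above.

e^{tA} = [[e^{t}, 0], [0, e^{t}]]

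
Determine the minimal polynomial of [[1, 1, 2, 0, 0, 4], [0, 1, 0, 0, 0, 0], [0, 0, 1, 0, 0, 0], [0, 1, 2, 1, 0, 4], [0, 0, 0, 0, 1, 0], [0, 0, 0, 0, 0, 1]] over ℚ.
The characteristic polynomial factors as (x - 1)^6. The minimal polynomial is ∏(x - λ)^{k_λ} where k_λ is the size of the largest Jordan block at λ.

For λ = 1: rank(A - I) = 1, and the largest Jordan block has size 2 (the smallest k with rank((A - I)^k) = rank((A - I)^(k+1))).

So m_A(x) = (x - 1)^2.

m_A(x) = (x - 1)^2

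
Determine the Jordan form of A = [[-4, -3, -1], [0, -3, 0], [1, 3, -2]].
The characteristic polynomial is det(xI - A) = (x + 3)^3, so the eigenvalues are -3 (algebraic multiplicity 3).

For λ = -3: rank(A + 3I) = 1, rank((A + 3I)^2) = 0. The eigenspace has dimension 3 - 1 = 2, so there are 2 Jordan blocks; the rank sequence gives block sizes [2, 1].

Assembling the blocks gives the Jordan form J above.

J = [[-3, 1, 0], [0, -3, 0], [0, 0, -3]]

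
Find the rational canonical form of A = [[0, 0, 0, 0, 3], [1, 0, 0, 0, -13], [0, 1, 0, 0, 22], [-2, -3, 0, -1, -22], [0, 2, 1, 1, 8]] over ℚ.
The invariant factors of A (the non-unit diagonal entries of the Smith normal form of xI - A over ℚ[x]) are (x - 3)(x - 1)^4, each dividing the next. The characteristic polynomial is their product, (x - 3)(x - 1)^4.

The rational canonical form is the block-diagonal matrix of companion matrices C(f_i):
R = [[0, 0, 0, 0, 3], [1, 0, 0, 0, -13], [0, 1, 0, 0, 22], [0, 0, 1, 0, -18], [0, 0, 0, 1, 7]].

R = [[0, 0, 0, 0, 3], [1, 0, 0, 0, -13], [0, 1, 0, 0, 22], [0, 0, 1, 0, -18], [0, 0, 0, 1, 7]]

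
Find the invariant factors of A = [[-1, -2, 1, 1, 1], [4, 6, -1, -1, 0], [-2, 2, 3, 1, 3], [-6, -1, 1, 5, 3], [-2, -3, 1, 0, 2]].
(x - 3)^2, (x - 3)^3

The Jordan structure of A has elementary divisors (x - 3)^3, (x - 3)^2. Arranging the block sizes at each eigenvalue in decreasing order and taking row products gives the invariant factors.

Invariant factors (smallest first, each dividing the next): (x - 3)^2, (x - 3)^3.

Check: the last factor (x - 3)^3 is the minimal polynomial, and the product (x - 3)^5 is the characteristic polynomial.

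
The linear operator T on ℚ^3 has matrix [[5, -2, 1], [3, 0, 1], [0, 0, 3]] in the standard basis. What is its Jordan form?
J = [[2, 0, 0], [0, 3, 1], [0, 0, 3]]

The characteristic polynomial is det(xI - A) = (x - 3)^2(x - 2), so the eigenvalues are 2 (algebraic multiplicity 1), 3 (algebraic multiplicity 2).

For λ = 2: algebraic multiplicity 1 gives one 1×1 block.

For λ = 3: rank(A - 3I) = 2, rank((A - 3I)^2) = 1. The eigenspace has dimension 3 - 2 = 1, so there is 1 Jordan block; the rank sequence gives block sizes [2].

Assembling the blocks gives the Jordan form J above.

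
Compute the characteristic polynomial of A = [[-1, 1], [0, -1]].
xI - A = [[x + 1, -1], [0, x + 1]].

Expanding det(xI - A) along the first row:
det(xI - A) = + (x + 1)·det([[x + 1]]) - (-1)·det([[0]]).

Evaluating gives χ_A(x) = x^2 + 2x + 1 = (x + 1)^2.

χ_A(x) = (x + 1)^2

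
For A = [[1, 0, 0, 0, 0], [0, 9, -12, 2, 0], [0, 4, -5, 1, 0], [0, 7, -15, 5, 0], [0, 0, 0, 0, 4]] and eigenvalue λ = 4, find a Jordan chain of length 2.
We seek v_1 ∈ ker((A - 4I)^2) \ ker(A - 4I), then set v_{i+1} = (A - 4I) v_i.

One such chain is v_1 = [[0, 4, 2, 3, 0]]^T, v_2 = [[0, 2, 1, 1, 0]]^T. Check: (A - 4I) v_2 = [[0, 0, 0, 0, 0]]^T = 0.

v_1 = [[0, 4, 2, 3, 0]]^T, v_2 = [[0, 2, 1, 1, 0]]^T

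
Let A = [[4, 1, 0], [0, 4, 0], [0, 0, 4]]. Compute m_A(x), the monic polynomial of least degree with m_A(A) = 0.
m_A(x) = (x - 4)^2

The characteristic polynomial factors as (x - 4)^3. The minimal polynomial is ∏(x - λ)^{k_λ} where k_λ is the size of the largest Jordan block at λ.

For λ = 4: rank(A - 4I) = 1, and the largest Jordan block has size 2 (the smallest k with rank((A - 4I)^k) = rank((A - 4I)^(k+1))).

So m_A(x) = (x - 4)^2.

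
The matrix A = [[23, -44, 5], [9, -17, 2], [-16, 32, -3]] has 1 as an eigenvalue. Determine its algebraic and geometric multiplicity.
algebraic multiplicity 3, geometric multiplicity 1

The characteristic polynomial is (x - 1)^3, so the factor x - 1 appears with exponent 3: the algebraic multiplicity is 3.

rank(A - I) = 2, so the eigenspace has dimension 3 - 2 = 1: the geometric multiplicity is 1.

Since 1 < 3, A is not diagonalizable.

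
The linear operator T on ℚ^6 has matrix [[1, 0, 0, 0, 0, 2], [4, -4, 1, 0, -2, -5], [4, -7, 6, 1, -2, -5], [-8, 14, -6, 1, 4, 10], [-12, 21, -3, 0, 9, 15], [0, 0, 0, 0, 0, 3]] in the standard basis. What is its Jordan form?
J = [[1, 0, 0, 0, 0, 0], [0, 3, 1, 0, 0, 0], [0, 0, 3, 1, 0, 0], [0, 0, 0, 3, 0, 0], [0, 0, 0, 0, 3, 0], [0, 0, 0, 0, 0, 3]]

The characteristic polynomial is det(xI - A) = (x - 3)^5(x - 1), so the eigenvalues are 1 (algebraic multiplicity 1), 3 (algebraic multiplicity 5).

For λ = 1: algebraic multiplicity 1 gives one 1×1 block.

For λ = 3: rank(A - 3I) = 3, rank((A - 3I)^2) = 2, rank((A - 3I)^3) = 1. The eigenspace has dimension 6 - 3 = 3, so there are 3 Jordan blocks; the rank sequence gives block sizes [3, 1, 1].

Assembling the blocks gives the Jordan form J above.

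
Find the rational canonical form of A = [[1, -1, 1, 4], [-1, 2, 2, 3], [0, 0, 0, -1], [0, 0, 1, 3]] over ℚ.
R = [[0, -1, 0, 0], [1, 3, 0, 0], [0, 0, 0, -1], [0, 0, 1, 3]]

The invariant factors of A (the non-unit diagonal entries of the Smith normal form of xI - A over ℚ[x]) are x^2 - 3x + 1, x^2 - 3x + 1, each dividing the next. The characteristic polynomial is their product, (x^2 - 3x + 1)^2.

The rational canonical form is the block-diagonal matrix of companion matrices C(f_i):
R = [[0, -1, 0, 0], [1, 3, 0, 0], [0, 0, 0, -1], [0, 0, 1, 3]].

Note the characteristic polynomial does not split into linear factors over ℚ, so A has no Jordan form over ℚ; the rational canonical form exists over any field.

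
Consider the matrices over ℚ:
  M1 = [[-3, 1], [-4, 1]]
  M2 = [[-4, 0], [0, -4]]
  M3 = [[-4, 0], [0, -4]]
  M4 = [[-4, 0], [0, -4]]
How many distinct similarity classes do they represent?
Characteristic polynomials: χ_{M1} = (x + 1)^2, χ_{M2} = (x + 4)^2, χ_{M3} = (x + 4)^2, χ_{M4} = (x + 4)^2.

{M1}: invariant factors (x + 1)^2.

{M2, M3, M4}: invariant factors x + 4, x + 4.

Matrices are similar if and only if their invariant-factor lists agree; the partition into similarity classes is {M1}, {M2, M3, M4}.

2 classes: {M1}, {M2, M3, M4}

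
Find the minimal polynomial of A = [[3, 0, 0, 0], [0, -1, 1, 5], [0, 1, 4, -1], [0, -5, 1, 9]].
The characteristic polynomial factors as (x - 4)^3(x - 3). The minimal polynomial is ∏(x - λ)^{k_λ} where k_λ is the size of the largest Jordan block at λ.

For λ = 3: rank(A - 3I) = 3, and the largest Jordan block has size 1 (the smallest k with rank((A - 3I)^k) = rank((A - 3I)^(k+1))).
For λ = 4: rank(A - 4I) = 3, and the largest Jordan block has size 3 (the smallest k with rank((A - 4I)^k) = rank((A - 4I)^(k+1))).

So m_A(x) = (x - 4)^3(x - 3).

m_A(x) = (x - 4)^3(x - 3)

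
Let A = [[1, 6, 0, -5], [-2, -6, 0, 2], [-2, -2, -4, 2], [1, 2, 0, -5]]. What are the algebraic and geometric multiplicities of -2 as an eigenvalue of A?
The characteristic polynomial is (x + 2)(x + 4)^3, so the factor x + 2 appears with exponent 1: the algebraic multiplicity is 1.

rank(A + 2I) = 3, so the eigenspace has dimension 4 - 3 = 1: the geometric multiplicity is 1.

algebraic multiplicity 1, geometric multiplicity 1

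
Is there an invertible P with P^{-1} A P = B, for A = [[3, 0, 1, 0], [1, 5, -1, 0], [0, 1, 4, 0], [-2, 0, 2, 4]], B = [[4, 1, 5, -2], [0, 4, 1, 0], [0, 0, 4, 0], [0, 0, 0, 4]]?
Two matrices over a field are similar if and only if they have the same invariant factors.

Both A and B have characteristic polynomial (x - 4)^4 and minimal polynomial (x - 4)^3. Computing further, both have invariant factors x - 4, (x - 4)^3. Hence A and B are similar.

Yes.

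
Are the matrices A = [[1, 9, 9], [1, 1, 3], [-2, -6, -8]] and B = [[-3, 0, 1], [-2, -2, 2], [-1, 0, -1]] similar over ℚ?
Two matrices over a field are similar if and only if they have the same invariant factors.

Both A and B have characteristic polynomial (x + 2)^3 and minimal polynomial (x + 2)^2. Computing further, both have invariant factors x + 2, (x + 2)^2. Hence A and B are similar.

Yes.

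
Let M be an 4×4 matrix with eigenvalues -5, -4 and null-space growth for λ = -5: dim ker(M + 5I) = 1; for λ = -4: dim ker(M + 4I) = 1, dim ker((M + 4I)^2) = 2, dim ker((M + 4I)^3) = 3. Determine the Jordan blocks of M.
λ = -5: successive nullity increments [1] count blocks of size ≥ k; block sizes are [1].
λ = -4: successive nullity increments [1, 1, 1] count blocks of size ≥ k; block sizes are [3].

Jordan blocks: (-5, 1), (-4, 3)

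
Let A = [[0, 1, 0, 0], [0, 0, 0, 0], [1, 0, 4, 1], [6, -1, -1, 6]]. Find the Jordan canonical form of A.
J = [[0, 1, 0, 0], [0, 0, 0, 0], [0, 0, 5, 1], [0, 0, 0, 5]]

The characteristic polynomial is det(xI - A) = x^2(x - 5)^2, so the eigenvalues are 0 (algebraic multiplicity 2), 5 (algebraic multiplicity 2).

For λ = 0: rank(A) = 3, rank(A^2) = 2. The eigenspace has dimension 4 - 3 = 1, so there is 1 Jordan block; the rank sequence gives block sizes [2].

For λ = 5: rank(A - 5I) = 3, rank((A - 5I)^2) = 2. The eigenspace has dimension 4 - 3 = 1, so there is 1 Jordan block; the rank sequence gives block sizes [2].

Assembling the blocks gives the Jordan form J above.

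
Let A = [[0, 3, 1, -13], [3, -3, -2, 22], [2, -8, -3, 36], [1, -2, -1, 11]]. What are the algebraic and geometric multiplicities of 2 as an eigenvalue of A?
algebraic multiplicity 1, geometric multiplicity 1

The characteristic polynomial is (x - 2)(x - 1)^3, so the factor x - 2 appears with exponent 1: the algebraic multiplicity is 1.

rank(A - 2I) = 3, so the eigenspace has dimension 4 - 3 = 1: the geometric multiplicity is 1.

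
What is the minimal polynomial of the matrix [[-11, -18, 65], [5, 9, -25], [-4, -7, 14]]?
The characteristic polynomial factors as (x - 4)^3. The minimal polynomial is ∏(x - λ)^{k_λ} where k_λ is the size of the largest Jordan block at λ.

For λ = 4: rank(A - 4I) = 2, and the largest Jordan block has size 3 (the smallest k with rank((A - 4I)^k) = rank((A - 4I)^(k+1))).

So m_A(x) = (x - 4)^3.

m_A(x) = (x - 4)^3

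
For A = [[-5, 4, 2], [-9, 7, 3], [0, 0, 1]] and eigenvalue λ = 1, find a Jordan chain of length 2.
We seek v_1 ∈ ker((A - I)^2) \ ker(A - I), then set v_{i+1} = (A - I) v_i.

One such chain is v_1 = [[3, 4, 2]]^T, v_2 = [[2, 3, 0]]^T. Check: (A - I) v_2 = [[0, 0, 0]]^T = 0.

v_1 = [[3, 4, 2]]^T, v_2 = [[2, 3, 0]]^T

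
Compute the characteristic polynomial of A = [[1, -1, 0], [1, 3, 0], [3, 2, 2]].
xI - A = [[x - 1, 1, 0], [-1, x - 3, 0], [-3, -2, x - 2]].

Expanding det(xI - A) along the first row:
det(xI - A) = + (x - 1)·det([[x - 3, 0], [-2, x - 2]]) - (1)·det([[-1, 0], [-3, x - 2]]) + (0)·det([[-1, x - 3], [-3, -2]]).

Evaluating gives χ_A(x) = x^3 - 6x^2 + 12x - 8 = (x - 2)^3.

χ_A(x) = (x - 2)^3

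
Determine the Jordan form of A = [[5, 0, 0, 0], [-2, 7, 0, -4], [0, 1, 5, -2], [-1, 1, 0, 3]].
The characteristic polynomial is det(xI - A) = (x - 5)^4, so the eigenvalues are 5 (algebraic multiplicity 4).

For λ = 5: rank(A - 5I) = 2, rank((A - 5I)^2) = 0. The eigenspace has dimension 4 - 2 = 2, so there are 2 Jordan blocks; the rank sequence gives block sizes [2, 2].

Assembling the blocks gives the Jordan form J above.

J = [[5, 1, 0, 0], [0, 5, 0, 0], [0, 0, 5, 1], [0, 0, 0, 5]]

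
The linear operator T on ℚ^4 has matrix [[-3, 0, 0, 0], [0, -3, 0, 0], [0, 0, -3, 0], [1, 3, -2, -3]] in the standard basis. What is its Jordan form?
J = [[-3, 1, 0, 0], [0, -3, 0, 0], [0, 0, -3, 0], [0, 0, 0, -3]]

The characteristic polynomial is det(xI - A) = (x + 3)^4, so the eigenvalues are -3 (algebraic multiplicity 4).

For λ = -3: rank(A + 3I) = 1, rank((A + 3I)^2) = 0. The eigenspace has dimension 4 - 1 = 3, so there are 3 Jordan blocks; the rank sequence gives block sizes [2, 1, 1].

Assembling the blocks gives the Jordan form J above.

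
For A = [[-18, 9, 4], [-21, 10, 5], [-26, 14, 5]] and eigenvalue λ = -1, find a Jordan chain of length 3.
v_1 = [[0, 0, 1]]^T, v_2 = [[4, 5, 6]]^T, v_3 = [[1, 1, 2]]^T

We seek v_1 ∈ ker((A + I)^3) \ ker((A + I)^2), then set v_{i+1} = (A + I) v_i.

One such chain is v_1 = [[0, 0, 1]]^T, v_2 = [[4, 5, 6]]^T, v_3 = [[1, 1, 2]]^T. Check: (A + I) v_3 = [[0, 0, 0]]^T = 0.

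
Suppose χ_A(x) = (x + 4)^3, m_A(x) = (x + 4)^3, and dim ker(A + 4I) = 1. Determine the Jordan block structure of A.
λ = -4: algebraic multiplicity 3 (exponent in χ_A), largest block size 3 (exponent in m_A), 1 block (geometric multiplicity). This forces block sizes [3].

Jordan blocks: (-4, 3)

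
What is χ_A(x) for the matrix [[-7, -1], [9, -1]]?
χ_A(x) = (x + 4)^2

xI - A = [[x + 7, 1], [-9, x + 1]].

Expanding det(xI - A) along the first row:
det(xI - A) = + (x + 7)·det([[x + 1]]) - (1)·det([[-9]]).

Evaluating gives χ_A(x) = x^2 + 8x + 16 = (x + 4)^2.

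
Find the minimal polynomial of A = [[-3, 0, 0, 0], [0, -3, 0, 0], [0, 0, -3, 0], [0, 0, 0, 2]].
The characteristic polynomial factors as (x - 2)(x + 3)^3. The minimal polynomial is ∏(x - λ)^{k_λ} where k_λ is the size of the largest Jordan block at λ.

For λ = -3: rank(A + 3I) = 1, and the largest Jordan block has size 1 (the smallest k with rank((A + 3I)^k) = rank((A + 3I)^(k+1))).
For λ = 2: rank(A - 2I) = 3, and the largest Jordan block has size 1 (the smallest k with rank((A - 2I)^k) = rank((A - 2I)^(k+1))).

So m_A(x) = (x - 2)(x + 3).

m_A(x) = (x - 2)(x + 3)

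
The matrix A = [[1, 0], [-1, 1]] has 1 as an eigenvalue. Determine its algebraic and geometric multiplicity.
algebraic multiplicity 2, geometric multiplicity 1

The characteristic polynomial is (x - 1)^2, so the factor x - 1 appears with exponent 2: the algebraic multiplicity is 2.

rank(A - I) = 1, so the eigenspace has dimension 2 - 1 = 1: the geometric multiplicity is 1.

Since 1 < 2, A is not diagonalizable.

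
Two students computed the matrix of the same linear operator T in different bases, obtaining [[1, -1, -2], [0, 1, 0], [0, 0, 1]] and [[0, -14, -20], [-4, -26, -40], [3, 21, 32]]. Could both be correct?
No.

trace(A) = 3 but trace(B) = 6. The trace is a similarity invariant, so A and B are not similar.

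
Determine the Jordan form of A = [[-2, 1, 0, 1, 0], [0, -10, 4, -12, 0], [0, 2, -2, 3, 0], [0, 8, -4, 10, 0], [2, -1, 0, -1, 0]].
J = [[-2, 1, 0, 0, 0], [0, -2, 0, 0, 0], [0, 0, 0, 1, 0], [0, 0, 0, 0, 0], [0, 0, 0, 0, 0]]

The characteristic polynomial is det(xI - A) = x^3(x + 2)^2, so the eigenvalues are -2 (algebraic multiplicity 2), 0 (algebraic multiplicity 3).

For λ = -2: rank(A + 2I) = 4, rank((A + 2I)^2) = 3. The eigenspace has dimension 5 - 4 = 1, so there is 1 Jordan block; the rank sequence gives block sizes [2].

For λ = 0: rank(A) = 3, rank(A^2) = 2. The eigenspace has dimension 5 - 3 = 2, so there are 2 Jordan blocks; the rank sequence gives block sizes [2, 1].

Assembling the blocks gives the Jordan form J above.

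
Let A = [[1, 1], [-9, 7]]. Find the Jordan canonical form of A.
J = [[4, 1], [0, 4]]

The characteristic polynomial is det(xI - A) = (x - 4)^2, so the eigenvalues are 4 (algebraic multiplicity 2).

For λ = 4: rank(A - 4I) = 1, rank((A - 4I)^2) = 0. The eigenspace has dimension 2 - 1 = 1, so there is 1 Jordan block; the rank sequence gives block sizes [2].

Assembling the blocks gives the Jordan form J above.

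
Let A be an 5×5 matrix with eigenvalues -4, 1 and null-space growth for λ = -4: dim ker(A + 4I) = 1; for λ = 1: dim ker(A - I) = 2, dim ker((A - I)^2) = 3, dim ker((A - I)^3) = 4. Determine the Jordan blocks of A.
Jordan blocks: (-4, 1), (1, 3), (1, 1)

λ = -4: successive nullity increments [1] count blocks of size ≥ k; block sizes are [1].
λ = 1: successive nullity increments [2, 1, 1] count blocks of size ≥ k; block sizes are [3, 1].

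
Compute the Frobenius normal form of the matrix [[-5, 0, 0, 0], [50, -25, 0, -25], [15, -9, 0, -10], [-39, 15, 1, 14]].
The invariant factors of A (the non-unit diagonal entries of the Smith normal form of xI - A over ℚ[x]) are x + 5, (x + 1)(x + 5)^2, each dividing the next. The characteristic polynomial is their product, (x + 1)(x + 5)^3.

The rational canonical form is the block-diagonal matrix of companion matrices C(f_i):
R = [[-5, 0, 0, 0], [0, 0, 0, -25], [0, 1, 0, -35], [0, 0, 1, -11]].

R = [[-5, 0, 0, 0], [0, 0, 0, -25], [0, 1, 0, -35], [0, 0, 1, -11]]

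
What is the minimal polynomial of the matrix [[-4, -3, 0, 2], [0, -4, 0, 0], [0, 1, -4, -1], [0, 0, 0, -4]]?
m_A(x) = (x + 4)^2

The characteristic polynomial factors as (x + 4)^4. The minimal polynomial is ∏(x - λ)^{k_λ} where k_λ is the size of the largest Jordan block at λ.

For λ = -4: rank(A + 4I) = 2, and the largest Jordan block has size 2 (the smallest k with rank((A + 4I)^k) = rank((A + 4I)^(k+1))).

So m_A(x) = (x + 4)^2.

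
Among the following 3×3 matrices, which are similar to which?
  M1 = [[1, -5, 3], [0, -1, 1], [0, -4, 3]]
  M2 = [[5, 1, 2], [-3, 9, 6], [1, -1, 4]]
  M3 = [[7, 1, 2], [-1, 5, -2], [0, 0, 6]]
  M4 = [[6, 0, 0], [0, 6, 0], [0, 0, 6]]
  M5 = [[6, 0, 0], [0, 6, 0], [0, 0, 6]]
3 classes: {M1}, {M2, M3}, {M4, M5}

Characteristic polynomials: χ_{M1} = (x - 1)^3, χ_{M2} = (x - 6)^3, χ_{M3} = (x - 6)^3, χ_{M4} = (x - 6)^3, χ_{M5} = (x - 6)^3.

{M1}: invariant factors (x - 1)^3.

{M2, M3}: invariant factors x - 6, (x - 6)^2.

{M4, M5}: invariant factors x - 6, x - 6, x - 6.

Matrices are similar if and only if their invariant-factor lists agree; the partition into similarity classes is {M1}, {M2, M3}, {M4, M5}.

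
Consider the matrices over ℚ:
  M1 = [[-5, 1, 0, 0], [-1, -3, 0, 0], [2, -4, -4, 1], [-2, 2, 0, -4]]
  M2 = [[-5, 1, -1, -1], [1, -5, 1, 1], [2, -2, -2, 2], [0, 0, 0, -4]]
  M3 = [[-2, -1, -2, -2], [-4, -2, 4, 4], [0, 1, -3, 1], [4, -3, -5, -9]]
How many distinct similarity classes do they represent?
Characteristic polynomials: χ_{M1} = (x + 4)^4, χ_{M2} = (x + 4)^4, χ_{M3} = (x + 4)^4.

{M1, M3}: invariant factors (x + 4)^2, (x + 4)^2.

{M2}: invariant factors x + 4, x + 4, (x + 4)^2.

Matrices are similar if and only if their invariant-factor lists agree; the partition into similarity classes is {M1, M3}, {M2}.

2 classes: {M1, M3}, {M2}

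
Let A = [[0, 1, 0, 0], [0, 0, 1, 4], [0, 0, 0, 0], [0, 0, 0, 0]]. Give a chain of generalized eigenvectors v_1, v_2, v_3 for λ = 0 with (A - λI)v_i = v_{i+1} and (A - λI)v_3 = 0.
v_1 = [[0, 0, 1, 0]]^T, v_2 = [[0, 1, 0, 0]]^T, v_3 = [[1, 0, 0, 0]]^T

We seek v_1 ∈ ker(A^3) \ ker(A^2), then set v_{i+1} = A v_i.

One such chain is v_1 = [[0, 0, 1, 0]]^T, v_2 = [[0, 1, 0, 0]]^T, v_3 = [[1, 0, 0, 0]]^T. Check: A v_3 = [[0, 0, 0, 0]]^T = 0.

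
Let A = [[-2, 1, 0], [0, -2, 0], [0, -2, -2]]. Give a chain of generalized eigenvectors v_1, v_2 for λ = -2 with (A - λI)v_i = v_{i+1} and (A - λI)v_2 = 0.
v_1 = [[-1, 1, 0]]^T, v_2 = [[1, 0, -2]]^T

We seek v_1 ∈ ker((A + 2I)^2) \ ker(A + 2I), then set v_{i+1} = (A + 2I) v_i.

One such chain is v_1 = [[-1, 1, 0]]^T, v_2 = [[1, 0, -2]]^T. Check: (A + 2I) v_2 = [[0, 0, 0]]^T = 0.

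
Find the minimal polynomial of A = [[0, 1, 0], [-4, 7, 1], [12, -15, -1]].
m_A(x) = (x - 2)^3

The characteristic polynomial factors as (x - 2)^3. The minimal polynomial is ∏(x - λ)^{k_λ} where k_λ is the size of the largest Jordan block at λ.

For λ = 2: rank(A - 2I) = 2, and the largest Jordan block has size 3 (the smallest k with rank((A - 2I)^k) = rank((A - 2I)^(k+1))).

So m_A(x) = (x - 2)^3.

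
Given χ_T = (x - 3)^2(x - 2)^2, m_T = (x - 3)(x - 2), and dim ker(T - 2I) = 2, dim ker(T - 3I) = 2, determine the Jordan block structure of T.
λ = 2: algebraic multiplicity 2 (exponent in χ_T), largest block size 1 (exponent in m_T), 2 blocks (geometric multiplicity). These force block sizes [1, 1].
λ = 3: algebraic multiplicity 2 (exponent in χ_T), largest block size 1 (exponent in m_T), 2 blocks (geometric multiplicity). These force block sizes [1, 1].

Jordan blocks: (2, 1), (2, 1), (3, 1), (3, 1)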